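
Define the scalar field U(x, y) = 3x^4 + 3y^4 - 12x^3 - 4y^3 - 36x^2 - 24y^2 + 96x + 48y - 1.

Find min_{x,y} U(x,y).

U(x,y) separates as P(x) + Q(y) − 1, so its minimum is min P + min Q − 1.
P'(x) = 12(x - 4)(x - 1)(x + 2) vanishes at x ∈ {-2, 1, 4}; Q'(y) = 12(y - 2)(y - 1)(y + 2) vanishes at y ∈ {-2, 1, 2}.
Local minima of P (where P''>0): P(-2)=-192, P(4)=-192. Local minima of Q: Q(-2)=-112, Q(2)=16.
So the global minimum of U is P(-2) + Q(-2) − 1 = -192 − 112 − 1 = -305, attained at (-2, -2).

-305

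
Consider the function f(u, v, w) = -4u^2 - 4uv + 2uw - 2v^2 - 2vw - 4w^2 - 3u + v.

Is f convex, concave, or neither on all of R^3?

f is quadratic, so its Hessian is the constant matrix H = [[-8, -4, 2], [-4, -4, -2], [2, -2, -8]].
Leading principal minors: -8, 16, -48.
Signs alternate −, +, − ⇒ H ≺ 0 ⇒ concave.

concave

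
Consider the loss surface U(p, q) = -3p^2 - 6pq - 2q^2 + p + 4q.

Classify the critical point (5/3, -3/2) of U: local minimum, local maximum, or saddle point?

The Hessian of U is constant: H = [[-6, -6], [-6, -4]].
det(H) = (-6)·(-4) − (-6)² = -12.
Since det(H) < 0, H is indefinite and the critical point is a saddle point.

saddle point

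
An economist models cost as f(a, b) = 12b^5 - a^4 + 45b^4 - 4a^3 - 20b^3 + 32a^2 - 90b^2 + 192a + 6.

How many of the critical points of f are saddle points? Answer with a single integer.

f separates as a function of a plus a function of b, so ∇f=0 decouples.
∂f/∂a = -4(a - 4)(a + 3)(a + 4) = 0 at a ∈ {-4, -3, 4}; ∂f/∂b = 60b(b - 1)(b + 1)(b + 3) = 0 at b ∈ {-3, -1, 0, 1}.
The Hessian is diagonal: diag(f_aa, f_bb). Second derivatives: f_aa(-4)=-32, f_aa(-3)=28, f_aa(4)=-224; f_bb(-3)=-1440, f_bb(-1)=240, f_bb(0)=-180, f_bb(1)=480.
Saddle points occur where the two diagonal entries have opposite signs: (-4, -1), (-4, 1), (-3, -3), (-3, 0), (4, -1), (4, 1). Count: 6.

6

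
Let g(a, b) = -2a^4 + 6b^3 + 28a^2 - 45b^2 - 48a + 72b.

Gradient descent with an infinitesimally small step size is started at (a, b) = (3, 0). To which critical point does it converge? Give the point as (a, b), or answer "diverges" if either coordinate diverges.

g is separable, so gradient descent decouples: a follows -∂g/∂a, b follows -∂g/∂b.
∂g/∂a = -8(a - 2)(a - 1)(a + 3); at a=3 this is -96, so a increases.
∂g/∂b = 18(b - 4)(b - 1); at b=0 this is 72, so b decreases.
The a-coordinate has no critical point in that direction and runs off to infinity.

diverges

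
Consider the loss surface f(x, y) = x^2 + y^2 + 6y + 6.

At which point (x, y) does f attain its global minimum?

f(x,y) separates as P(x) + Q(y) + 6, so its minimum is min P + min Q + 6.
P'(x) = 2x vanishes at x ∈ {0}; Q'(y) = 2y + 6 vanishes at y ∈ {-3}.
Local minima of P (where P''>0): P(0)=0. Local minima of Q: Q(-3)=-9.
So the global minimum of f is P(0) + Q(-3) + 6 = 0 − 9 + 6 = -3, attained at (0, -3).

(0, -3)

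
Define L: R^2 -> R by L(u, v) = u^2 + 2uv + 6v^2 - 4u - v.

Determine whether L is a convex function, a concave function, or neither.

convex

L is quadratic, so its Hessian is the constant matrix H = [[2, 2], [2, 12]].
det(H) = 20, tr(H) = 14.
det(H) > 0 and tr(H) > 0, so H is positive definite everywhere: convex.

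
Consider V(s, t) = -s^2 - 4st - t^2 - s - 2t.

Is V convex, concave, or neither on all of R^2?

V is quadratic, so its Hessian is the constant matrix H = [[-2, -4], [-4, -2]].
det(H) = -12, tr(H) = -4.
det(H) < 0, so H is indefinite: neither convex nor concave.

neither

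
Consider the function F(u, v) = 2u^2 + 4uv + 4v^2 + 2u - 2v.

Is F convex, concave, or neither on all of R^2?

convex

F is quadratic, so its Hessian is the constant matrix H = [[4, 4], [4, 8]].
det(H) = 16, tr(H) = 12.
det(H) > 0 and tr(H) > 0, so H is positive definite everywhere: convex.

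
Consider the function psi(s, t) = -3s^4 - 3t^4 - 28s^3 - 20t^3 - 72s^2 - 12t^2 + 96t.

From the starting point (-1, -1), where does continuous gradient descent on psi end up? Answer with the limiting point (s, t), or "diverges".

(-3, -2)

psi is separable, so gradient descent decouples: s follows -∂psi/∂s, t follows -∂psi/∂t.
∂psi/∂s = -12s(s + 3)(s + 4); at s=-1 this is 72, so s decreases.
∂psi/∂t = -12(t - 1)(t + 2)(t + 4); at t=-1 this is 72, so t decreases.
s converges to its nearest critical value -3 (a local min of the s-part); t converges to -2. The iterate converges to (-3, -2).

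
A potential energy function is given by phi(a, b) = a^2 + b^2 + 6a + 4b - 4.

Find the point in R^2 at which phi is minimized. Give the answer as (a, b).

phi(a,b) separates as P(a) + Q(b) − 4, so its minimum is min P + min Q − 4.
P'(a) = 2a + 6 vanishes at a ∈ {-3}; Q'(b) = 2b + 4 vanishes at b ∈ {-2}.
Local minima of P (where P''>0): P(-3)=-9. Local minima of Q: Q(-2)=-4.
So the global minimum of phi is P(-3) + Q(-2) − 4 = -9 − 4 − 4 = -17, attained at (-3, -2).

(-3, -2)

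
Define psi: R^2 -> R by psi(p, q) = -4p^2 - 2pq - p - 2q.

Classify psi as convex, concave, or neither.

psi is quadratic, so its Hessian is the constant matrix H = [[-8, -2], [-2, 0]].
det(H) = -4, tr(H) = -8.
det(H) < 0, so H is indefinite: neither convex nor concave.

neither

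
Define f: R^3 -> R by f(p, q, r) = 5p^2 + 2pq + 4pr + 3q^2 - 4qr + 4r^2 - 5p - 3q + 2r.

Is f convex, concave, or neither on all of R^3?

f is quadratic, so its Hessian is the constant matrix H = [[10, 2, 4], [2, 6, -4], [4, -4, 8]].
Leading principal minors: 10, 56, 128.
All positive ⇒ H ≻ 0 ⇒ convex.

convex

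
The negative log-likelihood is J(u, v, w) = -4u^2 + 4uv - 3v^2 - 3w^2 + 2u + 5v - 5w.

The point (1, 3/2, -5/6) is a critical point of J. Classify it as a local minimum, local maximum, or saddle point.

The Hessian is constant: H = [[-8, 4, 0], [4, -6, 0], [0, 0, -6]].
Leading principal minors: Δ₁ = -8, Δ₂ = 32, Δ₃ = -192.
The minors alternate sign starting negative (−, +, −), so H is negative definite: a local maximum.

local maximum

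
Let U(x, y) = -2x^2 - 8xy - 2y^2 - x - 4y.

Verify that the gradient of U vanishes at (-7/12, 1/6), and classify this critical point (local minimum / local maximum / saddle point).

∇U = (-4x - 8y - 1, -8x - 4y - 4); substituting (-7/12, 1/6) gives ∇U = (0, 0), so (-7/12, 1/6) is indeed a critical point.
The Hessian of U is constant: H = [[-4, -8], [-8, -4]].
det(H) = (-4)·(-4) − (-8)² = -48.
Since det(H) < 0, H is indefinite and the critical point is a saddle point.

saddle point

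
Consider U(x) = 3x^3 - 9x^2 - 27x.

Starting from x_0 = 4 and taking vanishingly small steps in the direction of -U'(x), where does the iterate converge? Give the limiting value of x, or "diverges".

3

U'(x) = 9(x - 3)(x + 1), so U'(4) = 45.
Gradient descent moves in the -U' direction, i.e. x is decreasing.
The nearest critical point in that direction is x = 3, where U'' = 36 > 0 (a local minimum). The iterate converges there.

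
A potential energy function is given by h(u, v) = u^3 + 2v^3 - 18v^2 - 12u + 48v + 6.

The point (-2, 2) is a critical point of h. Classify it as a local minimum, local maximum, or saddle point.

local maximum

The mixed partial ∂²h/∂u∂v is 0, so the Hessian at any point is diag(h_uu, h_vv) = diag(6u, 12(v - 3)).
At (-2, 2): H = diag(-12, -12).
Both eigenvalues are negative, so H is negative definite: a local maximum.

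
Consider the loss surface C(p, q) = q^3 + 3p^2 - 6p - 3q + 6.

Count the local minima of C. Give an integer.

1

C separates as a function of p plus a function of q, so ∇C=0 decouples.
∂C/∂p = 6(p - 1) = 0 at p ∈ {1}; ∂C/∂q = 3(q - 1)(q + 1) = 0 at q ∈ {-1, 1}.
The Hessian is diagonal: diag(C_pp, C_qq). Second derivatives: C_pp(1)=6; C_qq(-1)=-6, C_qq(1)=6.
Local minima occur where both diagonal entries positive: (1, 1). Count: 1.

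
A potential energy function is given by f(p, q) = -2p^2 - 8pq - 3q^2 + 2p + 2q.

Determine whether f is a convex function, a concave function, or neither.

f is quadratic, so its Hessian is the constant matrix H = [[-4, -8], [-8, -6]].
det(H) = -40, tr(H) = -10.
det(H) < 0, so H is indefinite: neither convex nor concave.

neither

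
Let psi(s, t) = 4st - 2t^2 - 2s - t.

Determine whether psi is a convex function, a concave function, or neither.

neither

psi is quadratic, so its Hessian is the constant matrix H = [[0, 4], [4, -4]].
det(H) = -16, tr(H) = -4.
det(H) < 0, so H is indefinite: neither convex nor concave.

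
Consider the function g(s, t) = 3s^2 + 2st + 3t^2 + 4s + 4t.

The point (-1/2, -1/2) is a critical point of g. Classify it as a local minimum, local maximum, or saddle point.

local minimum

The Hessian of g is constant: H = [[6, 2], [2, 6]].
det(H) = 6·6 − 2² = 32.
det(H) > 0 and tr(H) = 12 > 0, so H is positive definite and the point is a local minimum.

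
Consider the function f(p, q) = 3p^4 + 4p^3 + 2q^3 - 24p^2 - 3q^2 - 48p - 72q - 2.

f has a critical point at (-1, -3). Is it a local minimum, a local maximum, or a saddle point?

The mixed partial ∂²f/∂p∂q is 0, so the Hessian at any point is diag(f_pp, f_qq) = diag(12(3p^2 + 2p - 4), 6(2q - 1)).
At (-1, -3): H = diag(-36, -42).
Both eigenvalues are negative, so H is negative definite: a local maximum.

local maximum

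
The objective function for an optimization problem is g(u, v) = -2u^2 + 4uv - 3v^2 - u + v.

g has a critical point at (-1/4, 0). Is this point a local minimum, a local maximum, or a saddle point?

The Hessian of g is constant: H = [[-4, 4], [4, -6]].
det(H) = (-4)·(-6) − 4² = 8.
det(H) > 0 and tr(H) = -10 < 0, so H is negative definite and the point is a local maximum.

local maximum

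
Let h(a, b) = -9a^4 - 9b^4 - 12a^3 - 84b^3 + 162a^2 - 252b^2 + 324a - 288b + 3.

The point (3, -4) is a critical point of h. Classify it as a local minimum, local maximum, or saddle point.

The mixed partial ∂²h/∂a∂b is 0, so the Hessian at any point is diag(h_aa, h_bb) = diag(36(-3a^2 - 2a + 9), -36(3b^2 + 14b + 14)).
At (3, -4): H = diag(-864, -216).
Both eigenvalues are negative, so H is negative definite: a local maximum.

local maximum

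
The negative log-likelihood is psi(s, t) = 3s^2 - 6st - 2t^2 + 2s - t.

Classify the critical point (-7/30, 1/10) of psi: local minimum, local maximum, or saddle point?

The Hessian of psi is constant: H = [[6, -6], [-6, -4]].
det(H) = 6·(-4) − (-6)² = -60.
Since det(H) < 0, H is indefinite and the critical point is a saddle point.

saddle point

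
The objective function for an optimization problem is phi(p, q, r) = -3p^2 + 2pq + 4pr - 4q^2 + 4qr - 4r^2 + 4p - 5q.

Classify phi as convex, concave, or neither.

phi is quadratic, so its Hessian is the constant matrix H = [[-6, 2, 4], [2, -8, 4], [4, 4, -8]].
Leading principal minors: -6, 44, -64.
Signs alternate −, +, − ⇒ H ≺ 0 ⇒ concave.

concave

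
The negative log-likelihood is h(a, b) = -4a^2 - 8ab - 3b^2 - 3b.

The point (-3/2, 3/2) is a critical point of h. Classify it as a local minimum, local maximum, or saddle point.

The Hessian of h is constant: H = [[-8, -8], [-8, -6]].
det(H) = (-8)·(-6) − (-8)² = -16.
Since det(H) < 0, H is indefinite and the critical point is a saddle point.

saddle point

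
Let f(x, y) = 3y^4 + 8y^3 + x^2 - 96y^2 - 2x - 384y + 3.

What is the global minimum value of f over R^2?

f(x,y) separates as P(x) + Q(y) + 3, so its minimum is min P + min Q + 3.
P'(x) = 2x - 2 vanishes at x ∈ {1}; Q'(y) = 12(y - 4)(y + 2)(y + 4) vanishes at y ∈ {-4, -2, 4}.
Local minima of P (where P''>0): P(1)=-1. Local minima of Q: Q(-4)=256, Q(4)=-1792.
So the global minimum of f is P(1) + Q(4) + 3 = -1 − 1792 + 3 = -1790, attained at (1, 4).

-1790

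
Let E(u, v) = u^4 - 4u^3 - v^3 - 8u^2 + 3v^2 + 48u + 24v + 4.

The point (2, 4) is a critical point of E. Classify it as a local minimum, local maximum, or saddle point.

The mixed partial ∂²E/∂u∂v is 0, so the Hessian at any point is diag(E_uu, E_vv) = diag(4(3u^2 - 6u - 4), 6(-v + 1)).
At (2, 4): H = diag(-16, -18).
Both eigenvalues are negative, so H is negative definite: a local maximum.

local maximum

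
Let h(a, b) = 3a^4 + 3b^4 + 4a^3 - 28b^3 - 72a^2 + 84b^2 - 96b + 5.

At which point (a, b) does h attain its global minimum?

h(a,b) separates as P(a) + Q(b) + 5, so its minimum is min P + min Q + 5.
P'(a) = 12a(a - 3)(a + 4) vanishes at a ∈ {-4, 0, 3}; Q'(b) = 12(b - 4)(b - 2)(b - 1) vanishes at b ∈ {1, 2, 4}.
Local minima of P (where P''>0): P(-4)=-640, P(3)=-297. Local minima of Q: Q(1)=-37, Q(4)=-64.
So the global minimum of h is P(-4) + Q(4) + 5 = -640 − 64 + 5 = -699, attained at (-4, 4).

(-4, 4)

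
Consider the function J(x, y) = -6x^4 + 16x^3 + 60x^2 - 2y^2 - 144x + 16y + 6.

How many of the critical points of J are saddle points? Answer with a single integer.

J separates as a function of x plus a function of y, so ∇J=0 decouples.
∂J/∂x = -24(x - 3)(x - 1)(x + 2) = 0 at x ∈ {-2, 1, 3}; ∂J/∂y = -4(y - 4) = 0 at y ∈ {4}.
The Hessian is diagonal: diag(J_xx, J_yy). Second derivatives: J_xx(-2)=-360, J_xx(1)=144, J_xx(3)=-240; J_yy(4)=-4.
Saddle points occur where the two diagonal entries have opposite signs: (1, 4). Count: 1.

1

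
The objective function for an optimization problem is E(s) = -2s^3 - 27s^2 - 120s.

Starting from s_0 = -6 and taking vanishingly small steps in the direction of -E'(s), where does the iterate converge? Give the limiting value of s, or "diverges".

-5

E'(s) = -6(s + 4)(s + 5), so E'(-6) = -12.
Gradient descent moves in the -E' direction, i.e. s is increasing.
The nearest critical point in that direction is s = -5, where E'' = 6 > 0 (a local minimum). The iterate converges there.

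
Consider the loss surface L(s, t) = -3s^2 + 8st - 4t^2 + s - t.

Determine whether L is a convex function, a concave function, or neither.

neither

L is quadratic, so its Hessian is the constant matrix H = [[-6, 8], [8, -8]].
det(H) = -16, tr(H) = -14.
det(H) < 0, so H is indefinite: neither convex nor concave.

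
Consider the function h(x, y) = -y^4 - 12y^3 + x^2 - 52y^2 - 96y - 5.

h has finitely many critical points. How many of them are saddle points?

2

h separates as a function of x plus a function of y, so ∇h=0 decouples.
∂h/∂x = 2x = 0 at x ∈ {0}; ∂h/∂y = -4(y + 2)(y + 3)(y + 4) = 0 at y ∈ {-4, -3, -2}.
The Hessian is diagonal: diag(h_xx, h_yy). Second derivatives: h_xx(0)=2; h_yy(-4)=-8, h_yy(-3)=4, h_yy(-2)=-8.
Saddle points occur where the two diagonal entries have opposite signs: (0, -4), (0, -2). Count: 2.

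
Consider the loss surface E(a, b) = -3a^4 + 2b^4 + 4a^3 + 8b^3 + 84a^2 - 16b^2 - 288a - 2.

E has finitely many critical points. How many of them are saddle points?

5

E separates as a function of a plus a function of b, so ∇E=0 decouples.
∂E/∂a = -12(a - 3)(a - 2)(a + 4) = 0 at a ∈ {-4, 2, 3}; ∂E/∂b = 8b(b - 1)(b + 4) = 0 at b ∈ {-4, 0, 1}.
The Hessian is diagonal: diag(E_aa, E_bb). Second derivatives: E_aa(-4)=-504, E_aa(2)=72, E_aa(3)=-84; E_bb(-4)=160, E_bb(0)=-32, E_bb(1)=40.
Saddle points occur where the two diagonal entries have opposite signs: (-4, -4), (-4, 1), (2, 0), (3, -4), (3, 1). Count: 5.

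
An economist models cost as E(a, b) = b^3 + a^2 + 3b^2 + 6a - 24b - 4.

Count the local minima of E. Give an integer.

1

E separates as a function of a plus a function of b, so ∇E=0 decouples.
∂E/∂a = 2(a + 3) = 0 at a ∈ {-3}; ∂E/∂b = 3(b - 2)(b + 4) = 0 at b ∈ {-4, 2}.
The Hessian is diagonal: diag(E_aa, E_bb). Second derivatives: E_aa(-3)=2; E_bb(-4)=-18, E_bb(2)=18.
Local minima occur where both diagonal entries positive: (-3, 2). Count: 1.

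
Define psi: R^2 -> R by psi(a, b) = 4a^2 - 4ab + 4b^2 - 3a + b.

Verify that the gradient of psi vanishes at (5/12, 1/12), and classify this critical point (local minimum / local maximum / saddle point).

∇psi = (8a - 4b - 3, -4a + 8b + 1); substituting (5/12, 1/12) gives ∇psi = (0, 0), so (5/12, 1/12) is indeed a critical point.
The Hessian of psi is constant: H = [[8, -4], [-4, 8]].
det(H) = 8·8 − (-4)² = 48.
det(H) > 0 and tr(H) = 16 > 0, so H is positive definite and the point is a local minimum.

local minimum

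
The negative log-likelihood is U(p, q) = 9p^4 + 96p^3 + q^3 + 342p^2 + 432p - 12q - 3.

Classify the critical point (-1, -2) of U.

The mixed partial ∂²U/∂p∂q is 0, so the Hessian at any point is diag(U_pp, U_qq) = diag(36(3p^2 + 16p + 19), 6q).
At (-1, -2): H = diag(216, -12).
The eigenvalues have opposite signs, so H is indefinite: a saddle point.

saddle point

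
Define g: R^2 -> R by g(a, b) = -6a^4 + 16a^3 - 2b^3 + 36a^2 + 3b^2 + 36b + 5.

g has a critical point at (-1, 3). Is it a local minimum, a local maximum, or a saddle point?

The mixed partial ∂²g/∂a∂b is 0, so the Hessian at any point is diag(g_aa, g_bb) = diag(24(-3a^2 + 4a + 3), 6(-2b + 1)).
At (-1, 3): H = diag(-96, -30).
Both eigenvalues are negative, so H is negative definite: a local maximum.

local maximum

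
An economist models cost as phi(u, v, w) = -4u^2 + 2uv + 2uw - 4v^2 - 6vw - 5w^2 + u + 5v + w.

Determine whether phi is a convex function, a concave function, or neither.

concave

phi is quadratic, so its Hessian is the constant matrix H = [[-8, 2, 2], [2, -8, -6], [2, -6, -10]].
Leading principal minors: -8, 60, -328.
Signs alternate −, +, − ⇒ H ≺ 0 ⇒ concave.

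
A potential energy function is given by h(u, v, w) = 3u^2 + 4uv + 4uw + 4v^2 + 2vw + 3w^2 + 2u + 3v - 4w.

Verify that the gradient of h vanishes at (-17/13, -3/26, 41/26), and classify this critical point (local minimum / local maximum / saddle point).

∇h = (6u + 4v + 4w + 2, 4u + 8v + 2w + 3, 4u + 2v + 6w - 4); substituting (-17/13, -3/26, 41/26) gives ∇h = (0, 0, 0), so (-17/13, -3/26, 41/26) is indeed a critical point.
The Hessian is constant: H = [[6, 4, 4], [4, 8, 2], [4, 2, 6]].
Leading principal minors: Δ₁ = 6, Δ₂ = 32, Δ₃ = 104.
All leading minors are positive, so H is positive definite: a local minimum.

local minimum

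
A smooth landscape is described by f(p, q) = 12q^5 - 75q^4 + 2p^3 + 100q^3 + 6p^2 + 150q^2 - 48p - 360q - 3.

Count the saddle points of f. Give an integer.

4

f separates as a function of p plus a function of q, so ∇f=0 decouples.
∂f/∂p = 6(p - 2)(p + 4) = 0 at p ∈ {-4, 2}; ∂f/∂q = 60(q - 3)(q - 2)(q - 1)(q + 1) = 0 at q ∈ {-1, 1, 2, 3}.
The Hessian is diagonal: diag(f_pp, f_qq). Second derivatives: f_pp(-4)=-36, f_pp(2)=36; f_qq(-1)=-1440, f_qq(1)=240, f_qq(2)=-180, f_qq(3)=480.
Saddle points occur where the two diagonal entries have opposite signs: (-4, 1), (-4, 3), (2, -1), (2, 2). Count: 4.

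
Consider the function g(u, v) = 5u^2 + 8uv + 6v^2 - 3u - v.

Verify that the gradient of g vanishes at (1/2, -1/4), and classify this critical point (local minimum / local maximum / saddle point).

local minimum

∇g = (10u + 8v - 3, 8u + 12v - 1); substituting (1/2, -1/4) gives ∇g = (0, 0), so (1/2, -1/4) is indeed a critical point.
The Hessian of g is constant: H = [[10, 8], [8, 12]].
det(H) = 10·12 − 8² = 56.
det(H) > 0 and tr(H) = 22 > 0, so H is positive definite and the point is a local minimum.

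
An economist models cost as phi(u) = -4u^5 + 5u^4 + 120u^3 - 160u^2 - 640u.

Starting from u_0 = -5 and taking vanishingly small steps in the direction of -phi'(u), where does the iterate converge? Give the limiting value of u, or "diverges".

-4

phi'(u) = -20(u - 4)(u - 2)(u + 1)(u + 4), so phi'(-5) = -5040.
Gradient descent moves in the -phi' direction, i.e. u is increasing.
The nearest critical point in that direction is u = -4, where phi'' = 2880 > 0 (a local minimum). The iterate converges there.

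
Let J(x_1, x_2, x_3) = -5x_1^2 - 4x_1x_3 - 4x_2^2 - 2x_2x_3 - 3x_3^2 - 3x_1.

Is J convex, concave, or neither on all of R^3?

J is quadratic, so its Hessian is the constant matrix H = [[-10, 0, -4], [0, -8, -2], [-4, -2, -6]].
Leading principal minors: -10, 80, -312.
Signs alternate −, +, − ⇒ H ≺ 0 ⇒ concave.

concave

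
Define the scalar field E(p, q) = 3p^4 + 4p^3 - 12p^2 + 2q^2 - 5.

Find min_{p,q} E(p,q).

-37

E(p,q) separates as A(p) + B(q) − 5, so its minimum is min A + min B − 5.
A'(p) = 12p(p - 1)(p + 2) vanishes at p ∈ {-2, 0, 1}; B'(q) = 4q vanishes at q ∈ {0}.
Local minima of A (where A''>0): A(-2)=-32, A(1)=-5. Local minima of B: B(0)=0.
So the global minimum of E is A(-2) + B(0) − 5 = -32 + 0 − 5 = -37, attained at (-2, 0).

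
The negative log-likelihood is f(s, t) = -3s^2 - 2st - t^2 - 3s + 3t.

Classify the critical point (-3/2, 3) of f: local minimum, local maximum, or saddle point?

local maximum

The Hessian of f is constant: H = [[-6, -2], [-2, -2]].
det(H) = (-6)·(-2) − (-2)² = 8.
det(H) > 0 and tr(H) = -8 < 0, so H is negative definite and the point is a local maximum.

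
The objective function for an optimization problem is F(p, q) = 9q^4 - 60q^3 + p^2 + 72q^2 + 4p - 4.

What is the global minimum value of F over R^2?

F(p,q) separates as A(p) + B(q) − 4, so its minimum is min A + min B − 4.
A'(p) = 2p + 4 vanishes at p ∈ {-2}; B'(q) = 36q(q - 4)(q - 1) vanishes at q ∈ {0, 1, 4}.
Local minima of A (where A''>0): A(-2)=-4. Local minima of B: B(0)=0, B(4)=-384.
So the global minimum of F is A(-2) + B(4) − 4 = -4 − 384 − 4 = -392, attained at (-2, 4).

-392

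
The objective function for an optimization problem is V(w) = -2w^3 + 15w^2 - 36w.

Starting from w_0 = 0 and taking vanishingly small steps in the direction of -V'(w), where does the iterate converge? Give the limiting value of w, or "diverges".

2

V'(w) = -6(w - 3)(w - 2), so V'(0) = -36.
Gradient descent moves in the -V' direction, i.e. w is increasing.
The nearest critical point in that direction is w = 2, where V'' = 6 > 0 (a local minimum). The iterate converges there.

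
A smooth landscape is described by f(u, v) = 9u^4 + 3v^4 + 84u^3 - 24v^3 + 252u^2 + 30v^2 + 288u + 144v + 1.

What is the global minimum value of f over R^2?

-278

f(u,v) separates as P(u) + Q(v) + 1, so its minimum is min P + min Q + 1.
P'(u) = 36(u + 1)(u + 2)(u + 4) vanishes at u ∈ {-4, -2, -1}; Q'(v) = 12(v - 4)(v - 3)(v + 1) vanishes at v ∈ {-1, 3, 4}.
Local minima of P (where P''>0): P(-4)=-192, P(-1)=-111. Local minima of Q: Q(-1)=-87, Q(4)=288.
So the global minimum of f is P(-4) + Q(-1) + 1 = -192 − 87 + 1 = -278, attained at (-4, -1).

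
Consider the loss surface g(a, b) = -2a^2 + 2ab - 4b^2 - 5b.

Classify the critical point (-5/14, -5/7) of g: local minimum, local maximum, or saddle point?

local maximum

The Hessian of g is constant: H = [[-4, 2], [2, -8]].
det(H) = (-4)·(-8) − 2² = 28.
det(H) > 0 and tr(H) = -12 < 0, so H is negative definite and the point is a local maximum.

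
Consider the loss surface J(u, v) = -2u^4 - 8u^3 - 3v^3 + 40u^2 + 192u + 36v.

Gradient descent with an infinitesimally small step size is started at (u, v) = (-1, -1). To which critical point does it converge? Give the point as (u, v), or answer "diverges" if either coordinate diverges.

(-2, -2)

J is separable, so gradient descent decouples: u follows -∂J/∂u, v follows -∂J/∂v.
∂J/∂u = -8(u - 3)(u + 2)(u + 4); at u=-1 this is 96, so u decreases.
∂J/∂v = -9(v - 2)(v + 2); at v=-1 this is 27, so v decreases.
u converges to its nearest critical value -2 (a local min of the u-part); v converges to -2. The iterate converges to (-2, -2).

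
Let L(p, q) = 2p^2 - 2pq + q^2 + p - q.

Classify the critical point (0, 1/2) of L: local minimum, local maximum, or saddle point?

The Hessian of L is constant: H = [[4, -2], [-2, 2]].
det(H) = 4·2 − (-2)² = 4.
det(H) > 0 and tr(H) = 6 > 0, so H is positive definite and the point is a local minimum.

local minimum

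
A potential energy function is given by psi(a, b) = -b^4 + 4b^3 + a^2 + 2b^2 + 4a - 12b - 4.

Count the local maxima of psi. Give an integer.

0

psi separates as a function of a plus a function of b, so ∇psi=0 decouples.
∂psi/∂a = 2(a + 2) = 0 at a ∈ {-2}; ∂psi/∂b = -4(b - 3)(b - 1)(b + 1) = 0 at b ∈ {-1, 1, 3}.
The Hessian is diagonal: diag(psi_aa, psi_bb). Second derivatives: psi_aa(-2)=2; psi_bb(-1)=-32, psi_bb(1)=16, psi_bb(3)=-32.
Local maxima occur where both diagonal entries negative: none. Count: 0.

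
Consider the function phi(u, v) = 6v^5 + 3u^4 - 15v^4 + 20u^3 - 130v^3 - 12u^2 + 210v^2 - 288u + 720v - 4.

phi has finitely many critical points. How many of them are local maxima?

2

phi separates as a function of u plus a function of v, so ∇phi=0 decouples.
∂phi/∂u = 12(u - 2)(u + 3)(u + 4) = 0 at u ∈ {-4, -3, 2}; ∂phi/∂v = 30(v - 4)(v - 2)(v + 1)(v + 3) = 0 at v ∈ {-3, -1, 2, 4}.
The Hessian is diagonal: diag(phi_uu, phi_vv). Second derivatives: phi_uu(-4)=72, phi_uu(-3)=-60, phi_uu(2)=360; phi_vv(-3)=-2100, phi_vv(-1)=900, phi_vv(2)=-900, phi_vv(4)=2100.
Local maxima occur where both diagonal entries negative: (-3, -3), (-3, 2). Count: 2.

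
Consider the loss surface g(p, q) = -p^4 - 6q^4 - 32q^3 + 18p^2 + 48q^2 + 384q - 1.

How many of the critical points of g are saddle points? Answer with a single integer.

g separates as a function of p plus a function of q, so ∇g=0 decouples.
∂g/∂p = -4p(p - 3)(p + 3) = 0 at p ∈ {-3, 0, 3}; ∂g/∂q = -24(q - 2)(q + 2)(q + 4) = 0 at q ∈ {-4, -2, 2}.
The Hessian is diagonal: diag(g_pp, g_qq). Second derivatives: g_pp(-3)=-72, g_pp(0)=36, g_pp(3)=-72; g_qq(-4)=-288, g_qq(-2)=192, g_qq(2)=-576.
Saddle points occur where the two diagonal entries have opposite signs: (-3, -2), (0, -4), (0, 2), (3, -2). Count: 4.

4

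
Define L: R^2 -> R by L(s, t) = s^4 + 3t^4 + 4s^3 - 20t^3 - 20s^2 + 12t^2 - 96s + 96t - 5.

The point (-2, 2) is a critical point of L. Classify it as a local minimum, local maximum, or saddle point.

The mixed partial ∂²L/∂s∂t is 0, so the Hessian at any point is diag(L_ss, L_tt) = diag(4(3s^2 + 6s - 10), 12(3t^2 - 10t + 2)).
At (-2, 2): H = diag(-40, -72).
Both eigenvalues are negative, so H is negative definite: a local maximum.

local maximum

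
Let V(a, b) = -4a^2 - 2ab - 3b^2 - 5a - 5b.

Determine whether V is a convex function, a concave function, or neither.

V is quadratic, so its Hessian is the constant matrix H = [[-8, -2], [-2, -6]].
det(H) = 44, tr(H) = -14.
det(H) > 0 and tr(H) < 0, so H is negative definite everywhere: concave.

concave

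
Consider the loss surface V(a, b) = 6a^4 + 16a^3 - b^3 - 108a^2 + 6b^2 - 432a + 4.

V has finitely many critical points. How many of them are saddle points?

V separates as a function of a plus a function of b, so ∇V=0 decouples.
∂V/∂a = 24(a - 3)(a + 2)(a + 3) = 0 at a ∈ {-3, -2, 3}; ∂V/∂b = -3b(b - 4) = 0 at b ∈ {0, 4}.
The Hessian is diagonal: diag(V_aa, V_bb). Second derivatives: V_aa(-3)=144, V_aa(-2)=-120, V_aa(3)=720; V_bb(0)=12, V_bb(4)=-12.
Saddle points occur where the two diagonal entries have opposite signs: (-3, 4), (-2, 0), (3, 4). Count: 3.

3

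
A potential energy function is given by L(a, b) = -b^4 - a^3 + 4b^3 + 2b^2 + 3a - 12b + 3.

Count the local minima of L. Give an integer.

1

L separates as a function of a plus a function of b, so ∇L=0 decouples.
∂L/∂a = -3(a - 1)(a + 1) = 0 at a ∈ {-1, 1}; ∂L/∂b = -4(b - 3)(b - 1)(b + 1) = 0 at b ∈ {-1, 1, 3}.
The Hessian is diagonal: diag(L_aa, L_bb). Second derivatives: L_aa(-1)=6, L_aa(1)=-6; L_bb(-1)=-32, L_bb(1)=16, L_bb(3)=-32.
Local minima occur where both diagonal entries positive: (-1, 1). Count: 1.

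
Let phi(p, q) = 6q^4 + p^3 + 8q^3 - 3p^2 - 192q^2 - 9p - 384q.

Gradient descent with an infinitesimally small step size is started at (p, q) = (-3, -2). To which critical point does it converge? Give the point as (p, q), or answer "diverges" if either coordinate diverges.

phi is separable, so gradient descent decouples: p follows -∂phi/∂p, q follows -∂phi/∂q.
∂phi/∂p = 3(p - 3)(p + 1); at p=-3 this is 36, so p decreases.
∂phi/∂q = 24(q - 4)(q + 1)(q + 4); at q=-2 this is 288, so q decreases.
The p-coordinate has no critical point in that direction and runs off to infinity.

diverges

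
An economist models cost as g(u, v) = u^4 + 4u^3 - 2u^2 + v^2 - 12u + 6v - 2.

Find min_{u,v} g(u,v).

g(u,v) separates as P(u) + Q(v) − 2, so its minimum is min P + min Q − 2.
P'(u) = 4(u - 1)(u + 1)(u + 3) vanishes at u ∈ {-3, -1, 1}; Q'(v) = 2v + 6 vanishes at v ∈ {-3}.
Local minima of P (where P''>0): P(-3)=-9, P(1)=-9. Local minima of Q: Q(-3)=-9.
So the global minimum of g is P(-3) + Q(-3) − 2 = -9 − 9 − 2 = -20, attained at (-3, -3).

-20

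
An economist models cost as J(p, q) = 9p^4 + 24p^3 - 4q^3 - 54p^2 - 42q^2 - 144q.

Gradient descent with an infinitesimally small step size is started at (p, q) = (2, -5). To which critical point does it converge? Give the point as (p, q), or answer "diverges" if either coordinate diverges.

(1, -4)

J is separable, so gradient descent decouples: p follows -∂J/∂p, q follows -∂J/∂q.
∂J/∂p = 36p(p - 1)(p + 3); at p=2 this is 360, so p decreases.
∂J/∂q = -12(q + 3)(q + 4); at q=-5 this is -24, so q increases.
p converges to its nearest critical value 1 (a local min of the p-part); q converges to -4. The iterate converges to (1, -4).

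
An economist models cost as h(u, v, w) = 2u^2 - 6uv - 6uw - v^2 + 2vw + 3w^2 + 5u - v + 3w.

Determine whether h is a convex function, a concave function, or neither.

h is quadratic, so its Hessian is the constant matrix H = [[4, -6, -6], [-6, -2, 2], [-6, 2, 6]].
Leading principal minors: 4, -44, -64.
Neither pattern holds ⇒ H is indefinite ⇒ neither convex nor concave.

neither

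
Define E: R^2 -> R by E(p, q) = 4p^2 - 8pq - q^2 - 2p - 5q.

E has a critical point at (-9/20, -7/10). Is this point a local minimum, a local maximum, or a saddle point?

saddle point

The Hessian of E is constant: H = [[8, -8], [-8, -2]].
det(H) = 8·(-2) − (-8)² = -80.
Since det(H) < 0, H is indefinite and the critical point is a saddle point.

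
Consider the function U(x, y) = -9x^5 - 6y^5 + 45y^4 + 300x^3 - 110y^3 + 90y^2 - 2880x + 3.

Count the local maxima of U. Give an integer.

U separates as a function of x plus a function of y, so ∇U=0 decouples.
∂U/∂x = -45(x - 4)(x - 2)(x + 2)(x + 4) = 0 at x ∈ {-4, -2, 2, 4}; ∂U/∂y = -30y(y - 3)(y - 2)(y - 1) = 0 at y ∈ {0, 1, 2, 3}.
The Hessian is diagonal: diag(U_xx, U_yy). Second derivatives: U_xx(-4)=4320, U_xx(-2)=-2160, U_xx(2)=2160, U_xx(4)=-4320; U_yy(0)=180, U_yy(1)=-60, U_yy(2)=60, U_yy(3)=-180.
Local maxima occur where both diagonal entries negative: (-2, 1), (-2, 3), (4, 1), (4, 3). Count: 4.

4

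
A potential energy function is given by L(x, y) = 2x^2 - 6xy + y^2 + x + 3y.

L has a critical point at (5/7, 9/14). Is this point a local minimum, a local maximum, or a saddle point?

saddle point

The Hessian of L is constant: H = [[4, -6], [-6, 2]].
det(H) = 4·2 − (-6)² = -28.
Since det(H) < 0, H is indefinite and the critical point is a saddle point.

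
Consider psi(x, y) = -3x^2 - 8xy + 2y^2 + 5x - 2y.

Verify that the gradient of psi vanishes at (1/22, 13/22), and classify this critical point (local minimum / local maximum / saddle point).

∇psi = (-6x - 8y + 5, -8x + 4y - 2); substituting (1/22, 13/22) gives ∇psi = (0, 0), so (1/22, 13/22) is indeed a critical point.
The Hessian of psi is constant: H = [[-6, -8], [-8, 4]].
det(H) = (-6)·4 − (-8)² = -88.
Since det(H) < 0, H is indefinite and the critical point is a saddle point.

saddle point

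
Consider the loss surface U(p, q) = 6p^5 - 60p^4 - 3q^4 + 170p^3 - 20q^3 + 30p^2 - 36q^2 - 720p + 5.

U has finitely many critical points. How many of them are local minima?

2

U separates as a function of p plus a function of q, so ∇U=0 decouples.
∂U/∂p = 30(p - 4)(p - 3)(p - 2)(p + 1) = 0 at p ∈ {-1, 2, 3, 4}; ∂U/∂q = -12q(q + 2)(q + 3) = 0 at q ∈ {-3, -2, 0}.
The Hessian is diagonal: diag(U_pp, U_qq). Second derivatives: U_pp(-1)=-1800, U_pp(2)=180, U_pp(3)=-120, U_pp(4)=300; U_qq(-3)=-36, U_qq(-2)=24, U_qq(0)=-72.
Local minima occur where both diagonal entries positive: (2, -2), (4, -2). Count: 2.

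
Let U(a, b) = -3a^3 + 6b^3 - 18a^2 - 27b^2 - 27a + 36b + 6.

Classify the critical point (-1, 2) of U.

The mixed partial ∂²U/∂a∂b is 0, so the Hessian at any point is diag(U_aa, U_bb) = diag(-18(a + 2), 18(2b - 3)).
At (-1, 2): H = diag(-18, 18).
The eigenvalues have opposite signs, so H is indefinite: a saddle point.

saddle point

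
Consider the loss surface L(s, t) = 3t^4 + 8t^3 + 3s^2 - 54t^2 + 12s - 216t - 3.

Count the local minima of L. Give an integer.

L separates as a function of s plus a function of t, so ∇L=0 decouples.
∂L/∂s = 6(s + 2) = 0 at s ∈ {-2}; ∂L/∂t = 12(t - 3)(t + 2)(t + 3) = 0 at t ∈ {-3, -2, 3}.
The Hessian is diagonal: diag(L_ss, L_tt). Second derivatives: L_ss(-2)=6; L_tt(-3)=72, L_tt(-2)=-60, L_tt(3)=360.
Local minima occur where both diagonal entries positive: (-2, -3), (-2, 3). Count: 2.

2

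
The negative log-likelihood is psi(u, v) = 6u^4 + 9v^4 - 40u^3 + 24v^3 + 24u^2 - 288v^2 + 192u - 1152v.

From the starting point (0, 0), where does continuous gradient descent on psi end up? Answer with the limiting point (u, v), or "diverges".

psi is separable, so gradient descent decouples: u follows -∂psi/∂u, v follows -∂psi/∂v.
∂psi/∂u = 24(u - 4)(u - 2)(u + 1); at u=0 this is 192, so u decreases.
∂psi/∂v = 36(v - 4)(v + 2)(v + 4); at v=0 this is -1152, so v increases.
u converges to its nearest critical value -1 (a local min of the u-part); v converges to 4. The iterate converges to (-1, 4).

(-1, 4)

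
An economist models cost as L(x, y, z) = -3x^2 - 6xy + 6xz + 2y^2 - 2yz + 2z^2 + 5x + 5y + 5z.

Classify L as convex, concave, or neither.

L is quadratic, so its Hessian is the constant matrix H = [[-6, -6, 6], [-6, 4, -2], [6, -2, 4]].
Leading principal minors: -6, -60, -216.
Neither pattern holds ⇒ H is indefinite ⇒ neither convex nor concave.

neither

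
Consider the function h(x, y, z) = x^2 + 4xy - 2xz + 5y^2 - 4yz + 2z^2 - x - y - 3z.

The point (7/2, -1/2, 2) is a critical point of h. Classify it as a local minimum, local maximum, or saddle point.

local minimum

The Hessian is constant: H = [[2, 4, -2], [4, 10, -4], [-2, -4, 4]].
Leading principal minors: Δ₁ = 2, Δ₂ = 4, Δ₃ = 8.
All leading minors are positive, so H is positive definite: a local minimum.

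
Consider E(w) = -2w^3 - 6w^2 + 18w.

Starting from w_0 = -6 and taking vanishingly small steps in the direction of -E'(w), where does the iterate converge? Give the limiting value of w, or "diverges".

E'(w) = -6(w - 1)(w + 3), so E'(-6) = -126.
Gradient descent moves in the -E' direction, i.e. w is increasing.
The nearest critical point in that direction is w = -3, where E'' = 24 > 0 (a local minimum). The iterate converges there.

-3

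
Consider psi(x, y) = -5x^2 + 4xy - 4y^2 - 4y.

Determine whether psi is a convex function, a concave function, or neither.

concave

psi is quadratic, so its Hessian is the constant matrix H = [[-10, 4], [4, -8]].
det(H) = 64, tr(H) = -18.
det(H) > 0 and tr(H) < 0, so H is negative definite everywhere: concave.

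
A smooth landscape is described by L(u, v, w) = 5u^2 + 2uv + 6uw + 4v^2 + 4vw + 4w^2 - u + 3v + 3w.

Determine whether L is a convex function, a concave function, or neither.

L is quadratic, so its Hessian is the constant matrix H = [[10, 2, 6], [2, 8, 4], [6, 4, 8]].
Leading principal minors: 10, 76, 256.
All positive ⇒ H ≻ 0 ⇒ convex.

convex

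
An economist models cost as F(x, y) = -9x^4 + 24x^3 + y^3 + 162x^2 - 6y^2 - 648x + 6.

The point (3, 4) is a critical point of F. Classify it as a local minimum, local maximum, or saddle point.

The mixed partial ∂²F/∂x∂y is 0, so the Hessian at any point is diag(F_xx, F_yy) = diag(36(-3x^2 + 4x + 9), 6(y - 2)).
At (3, 4): H = diag(-216, 12).
The eigenvalues have opposite signs, so H is indefinite: a saddle point.

saddle point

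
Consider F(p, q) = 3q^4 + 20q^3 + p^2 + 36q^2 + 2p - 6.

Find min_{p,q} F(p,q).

-7

F(p,q) separates as A(p) + B(q) − 6, so its minimum is min A + min B − 6.
A'(p) = 2p + 2 vanishes at p ∈ {-1}; B'(q) = 12q(q + 2)(q + 3) vanishes at q ∈ {-3, -2, 0}.
Local minima of A (where A''>0): A(-1)=-1. Local minima of B: B(-3)=27, B(0)=0.
So the global minimum of F is A(-1) + B(0) − 6 = -1 + 0 − 6 = -7, attained at (-1, 0).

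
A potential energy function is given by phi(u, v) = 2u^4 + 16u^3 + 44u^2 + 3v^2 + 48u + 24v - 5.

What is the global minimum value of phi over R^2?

phi(u,v) separates as P(u) + Q(v) − 5, so its minimum is min P + min Q − 5.
P'(u) = 8(u + 1)(u + 2)(u + 3) vanishes at u ∈ {-3, -2, -1}; Q'(v) = 6v + 24 vanishes at v ∈ {-4}.
Local minima of P (where P''>0): P(-3)=-18, P(-1)=-18. Local minima of Q: Q(-4)=-48.
So the global minimum of phi is P(-3) + Q(-4) − 5 = -18 − 48 − 5 = -71, attained at (-3, -4).

-71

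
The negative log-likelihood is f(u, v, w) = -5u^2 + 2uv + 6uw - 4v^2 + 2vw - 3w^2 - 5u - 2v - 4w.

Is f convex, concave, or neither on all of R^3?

concave

f is quadratic, so its Hessian is the constant matrix H = [[-10, 2, 6], [2, -8, 2], [6, 2, -6]].
Leading principal minors: -10, 76, -80.
Signs alternate −, +, − ⇒ H ≺ 0 ⇒ concave.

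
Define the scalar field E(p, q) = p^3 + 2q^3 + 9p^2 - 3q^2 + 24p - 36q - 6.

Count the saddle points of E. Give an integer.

E separates as a function of p plus a function of q, so ∇E=0 decouples.
∂E/∂p = 3(p + 2)(p + 4) = 0 at p ∈ {-4, -2}; ∂E/∂q = 6(q - 3)(q + 2) = 0 at q ∈ {-2, 3}.
The Hessian is diagonal: diag(E_pp, E_qq). Second derivatives: E_pp(-4)=-6, E_pp(-2)=6; E_qq(-2)=-30, E_qq(3)=30.
Saddle points occur where the two diagonal entries have opposite signs: (-4, 3), (-2, -2). Count: 2.

2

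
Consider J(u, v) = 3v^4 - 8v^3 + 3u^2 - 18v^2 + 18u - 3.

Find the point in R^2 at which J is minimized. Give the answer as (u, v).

J(u,v) separates as P(u) + Q(v) − 3, so its minimum is min P + min Q − 3.
P'(u) = 6u + 18 vanishes at u ∈ {-3}; Q'(v) = 12v(v - 3)(v + 1) vanishes at v ∈ {-1, 0, 3}.
Local minima of P (where P''>0): P(-3)=-27. Local minima of Q: Q(-1)=-7, Q(3)=-135.
So the global minimum of J is P(-3) + Q(3) − 3 = -27 − 135 − 3 = -165, attained at (-3, 3).

(-3, 3)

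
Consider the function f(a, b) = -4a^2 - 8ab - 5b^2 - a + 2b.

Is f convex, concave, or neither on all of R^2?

concave

f is quadratic, so its Hessian is the constant matrix H = [[-8, -8], [-8, -10]].
det(H) = 16, tr(H) = -18.
det(H) > 0 and tr(H) < 0, so H is negative definite everywhere: concave.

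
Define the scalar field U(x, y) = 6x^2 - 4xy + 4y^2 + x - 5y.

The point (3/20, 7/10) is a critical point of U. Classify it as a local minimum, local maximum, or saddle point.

local minimum

The Hessian of U is constant: H = [[12, -4], [-4, 8]].
det(H) = 12·8 − (-4)² = 80.
det(H) > 0 and tr(H) = 20 > 0, so H is positive definite and the point is a local minimum.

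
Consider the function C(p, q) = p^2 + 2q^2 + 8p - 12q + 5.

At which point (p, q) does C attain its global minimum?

C(p,q) separates as A(p) + B(q) + 5, so its minimum is min A + min B + 5.
A'(p) = 2p + 8 vanishes at p ∈ {-4}; B'(q) = 4q - 12 vanishes at q ∈ {3}.
Local minima of A (where A''>0): A(-4)=-16. Local minima of B: B(3)=-18.
So the global minimum of C is A(-4) + B(3) + 5 = -16 − 18 + 5 = -29, attained at (-4, 3).

(-4, 3)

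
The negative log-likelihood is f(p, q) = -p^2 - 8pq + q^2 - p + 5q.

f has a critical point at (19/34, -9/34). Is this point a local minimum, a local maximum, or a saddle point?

The Hessian of f is constant: H = [[-2, -8], [-8, 2]].
det(H) = (-2)·2 − (-8)² = -68.
Since det(H) < 0, H is indefinite and the critical point is a saddle point.

saddle point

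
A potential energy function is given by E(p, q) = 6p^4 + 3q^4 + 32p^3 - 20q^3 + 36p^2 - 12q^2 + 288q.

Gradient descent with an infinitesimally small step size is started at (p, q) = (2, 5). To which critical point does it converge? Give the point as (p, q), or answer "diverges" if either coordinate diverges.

(0, 4)

E is separable, so gradient descent decouples: p follows -∂E/∂p, q follows -∂E/∂q.
∂E/∂p = 24p(p + 1)(p + 3); at p=2 this is 720, so p decreases.
∂E/∂q = 12(q - 4)(q - 3)(q + 2); at q=5 this is 168, so q decreases.
p converges to its nearest critical value 0 (a local min of the p-part); q converges to 4. The iterate converges to (0, 4).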